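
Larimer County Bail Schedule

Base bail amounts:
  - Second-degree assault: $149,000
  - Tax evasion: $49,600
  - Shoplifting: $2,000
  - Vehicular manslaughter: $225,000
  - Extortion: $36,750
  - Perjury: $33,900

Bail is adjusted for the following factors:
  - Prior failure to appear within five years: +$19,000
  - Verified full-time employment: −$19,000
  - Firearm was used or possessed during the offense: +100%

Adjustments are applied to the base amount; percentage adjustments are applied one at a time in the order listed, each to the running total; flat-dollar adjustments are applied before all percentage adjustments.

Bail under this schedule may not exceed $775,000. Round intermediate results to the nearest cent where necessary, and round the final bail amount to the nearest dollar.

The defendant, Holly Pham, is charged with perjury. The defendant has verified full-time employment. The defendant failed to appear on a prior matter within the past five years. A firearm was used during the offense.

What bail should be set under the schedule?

$67,800

Base amounts from the schedule: perjury $33,900.
Single charge. Combined base = $33,900.
Prior failure to appear within five years (+$19,000 flat): $33,900 + $19,000 = $52,900.
Verified full-time employment (−$19,000 flat): $52,900 − $19,000 = $33,900.
Firearm was used or possessed during the offense (+100%): $33,900 × 2 = $67,800.
$67,800 is within the $775,000 maximum.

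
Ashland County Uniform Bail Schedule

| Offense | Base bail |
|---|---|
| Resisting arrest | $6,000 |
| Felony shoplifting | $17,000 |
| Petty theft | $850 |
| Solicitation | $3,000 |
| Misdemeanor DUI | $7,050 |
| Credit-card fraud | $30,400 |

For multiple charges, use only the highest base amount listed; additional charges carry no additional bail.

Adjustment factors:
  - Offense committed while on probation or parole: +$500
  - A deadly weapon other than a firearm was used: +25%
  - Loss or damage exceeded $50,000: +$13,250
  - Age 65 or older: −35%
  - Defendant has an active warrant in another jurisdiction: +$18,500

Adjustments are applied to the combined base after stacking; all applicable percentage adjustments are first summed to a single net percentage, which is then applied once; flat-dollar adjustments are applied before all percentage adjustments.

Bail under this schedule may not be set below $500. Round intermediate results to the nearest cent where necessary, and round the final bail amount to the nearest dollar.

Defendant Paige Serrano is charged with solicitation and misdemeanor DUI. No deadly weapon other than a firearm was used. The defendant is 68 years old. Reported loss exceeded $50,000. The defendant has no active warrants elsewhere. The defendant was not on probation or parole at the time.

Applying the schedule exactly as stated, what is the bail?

$13,195

Base amounts from the schedule: solicitation $3,000; misdemeanor DUI $7,050.
Stacking rule: use the highest base only. Highest is misdemeanor DUI at $7,050. Combined base = $7,050.
Loss or damage exceeded $50,000 (+$13,250 flat): $7,050 + $13,250 = $20,300.
Age 65 or older (−35%): $20,300 × 0.65 = $13,195.
$13,195 is at or above the $500 minimum.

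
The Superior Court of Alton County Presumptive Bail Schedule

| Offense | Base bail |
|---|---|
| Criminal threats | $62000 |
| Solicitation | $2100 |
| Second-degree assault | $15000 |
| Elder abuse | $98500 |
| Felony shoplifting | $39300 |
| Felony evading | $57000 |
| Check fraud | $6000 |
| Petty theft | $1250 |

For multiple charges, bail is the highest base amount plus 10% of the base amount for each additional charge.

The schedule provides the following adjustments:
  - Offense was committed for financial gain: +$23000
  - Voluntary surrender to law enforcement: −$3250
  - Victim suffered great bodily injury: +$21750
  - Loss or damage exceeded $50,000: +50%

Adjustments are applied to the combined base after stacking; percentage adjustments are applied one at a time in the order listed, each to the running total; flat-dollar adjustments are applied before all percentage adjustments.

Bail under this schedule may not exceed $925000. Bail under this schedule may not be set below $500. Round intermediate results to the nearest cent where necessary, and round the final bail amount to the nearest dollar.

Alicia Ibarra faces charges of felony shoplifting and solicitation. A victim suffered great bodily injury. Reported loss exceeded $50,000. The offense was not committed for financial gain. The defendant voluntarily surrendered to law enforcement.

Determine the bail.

$87015

Base amounts from the schedule: felony shoplifting $39300; solicitation $2100.
Stacking rule: highest base plus 10% of each additional charge. Highest is felony shoplifting at $39300. Additional: $2100 × 10% = $210. Combined base = $39300 + $210 = $39510.
Voluntary surrender to law enforcement (−$3250 flat): $39510 − $3250 = $36260.
Victim suffered great bodily injury (+$21750 flat): $36260 + $21750 = $58010.
Loss or damage exceeded $50,000 (+50%): $58010 × 1.5 = $87015.
$87015 is within the $925000 maximum.
$87015 is at or above the $500 minimum.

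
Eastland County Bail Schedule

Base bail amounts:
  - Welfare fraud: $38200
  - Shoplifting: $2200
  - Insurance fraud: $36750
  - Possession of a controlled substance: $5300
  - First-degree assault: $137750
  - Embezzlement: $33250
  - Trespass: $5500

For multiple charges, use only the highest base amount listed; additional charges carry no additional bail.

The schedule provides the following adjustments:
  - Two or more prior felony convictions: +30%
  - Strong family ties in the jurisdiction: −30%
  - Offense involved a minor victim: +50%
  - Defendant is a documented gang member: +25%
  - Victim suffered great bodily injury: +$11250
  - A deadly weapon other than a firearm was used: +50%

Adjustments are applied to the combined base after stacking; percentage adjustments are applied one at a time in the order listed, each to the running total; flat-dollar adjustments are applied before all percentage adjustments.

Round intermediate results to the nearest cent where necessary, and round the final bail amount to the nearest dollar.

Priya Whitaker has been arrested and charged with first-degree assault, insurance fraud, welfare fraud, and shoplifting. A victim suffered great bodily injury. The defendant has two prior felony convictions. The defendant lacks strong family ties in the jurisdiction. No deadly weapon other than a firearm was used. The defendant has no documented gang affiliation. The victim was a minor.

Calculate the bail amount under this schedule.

$290550

Base amounts from the schedule: first-degree assault $137750; insurance fraud $36750; welfare fraud $38200; shoplifting $2200.
Stacking rule: use the highest base only. Highest is first-degree assault at $137750. Combined base = $137750.
Victim suffered great bodily injury (+$11250 flat): $137750 + $11250 = $149000.
Two or more prior felony convictions (+30%): $149000 × 1.3 = $193700.
Offense involved a minor victim (+50%): $193700 × 1.5 = $290550.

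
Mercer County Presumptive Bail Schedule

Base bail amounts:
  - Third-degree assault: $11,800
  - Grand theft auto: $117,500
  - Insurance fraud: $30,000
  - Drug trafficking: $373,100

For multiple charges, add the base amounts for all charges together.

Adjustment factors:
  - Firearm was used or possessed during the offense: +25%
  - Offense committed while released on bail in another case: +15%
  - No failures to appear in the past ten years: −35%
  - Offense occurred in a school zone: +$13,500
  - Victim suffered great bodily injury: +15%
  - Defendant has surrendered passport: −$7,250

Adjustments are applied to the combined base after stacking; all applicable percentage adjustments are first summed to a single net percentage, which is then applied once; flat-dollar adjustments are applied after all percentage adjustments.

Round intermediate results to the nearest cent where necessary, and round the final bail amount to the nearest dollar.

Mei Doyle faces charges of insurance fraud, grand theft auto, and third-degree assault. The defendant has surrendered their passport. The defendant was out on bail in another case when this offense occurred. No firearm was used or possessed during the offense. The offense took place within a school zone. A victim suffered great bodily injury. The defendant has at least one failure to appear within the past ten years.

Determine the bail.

$213,340

Base amounts from the schedule: insurance fraud $30,000; grand theft auto $117,500; third-degree assault $11,800.
Stacking rule: sum of all bases. $30,000 + $117,500 + $11,800 = $159,300.
Net percentage adjustment: +15% +15% = +30%. $159,300 × 1.3 = $207,090.
Offense occurred in a school zone (+$13,500 flat): $207,090 + $13,500 = $220,590.
Defendant has surrendered passport (−$7,250 flat): $220,590 − $7,250 = $213,340.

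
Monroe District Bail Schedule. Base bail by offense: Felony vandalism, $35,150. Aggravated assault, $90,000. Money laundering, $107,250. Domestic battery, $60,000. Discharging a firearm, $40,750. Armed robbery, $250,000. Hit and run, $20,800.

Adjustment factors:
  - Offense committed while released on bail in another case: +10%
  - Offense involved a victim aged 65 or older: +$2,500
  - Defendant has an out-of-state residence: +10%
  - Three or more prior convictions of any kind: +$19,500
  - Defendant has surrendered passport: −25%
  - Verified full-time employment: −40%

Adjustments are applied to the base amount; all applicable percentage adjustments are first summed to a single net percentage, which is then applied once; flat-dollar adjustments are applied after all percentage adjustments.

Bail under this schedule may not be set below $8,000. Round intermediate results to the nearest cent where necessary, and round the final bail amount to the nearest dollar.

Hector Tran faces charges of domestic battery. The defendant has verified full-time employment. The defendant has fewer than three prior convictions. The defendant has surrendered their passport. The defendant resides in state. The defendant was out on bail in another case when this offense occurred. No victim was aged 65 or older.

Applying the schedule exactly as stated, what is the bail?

Base amounts from the schedule: domestic battery $60,000.
Single charge. Combined base = $60,000.
Net percentage adjustment: +10% −25% −40% = −55%. $60,000 × 0.45 = $27,000.
$27,000 is at or above the $8,000 minimum.

$27,000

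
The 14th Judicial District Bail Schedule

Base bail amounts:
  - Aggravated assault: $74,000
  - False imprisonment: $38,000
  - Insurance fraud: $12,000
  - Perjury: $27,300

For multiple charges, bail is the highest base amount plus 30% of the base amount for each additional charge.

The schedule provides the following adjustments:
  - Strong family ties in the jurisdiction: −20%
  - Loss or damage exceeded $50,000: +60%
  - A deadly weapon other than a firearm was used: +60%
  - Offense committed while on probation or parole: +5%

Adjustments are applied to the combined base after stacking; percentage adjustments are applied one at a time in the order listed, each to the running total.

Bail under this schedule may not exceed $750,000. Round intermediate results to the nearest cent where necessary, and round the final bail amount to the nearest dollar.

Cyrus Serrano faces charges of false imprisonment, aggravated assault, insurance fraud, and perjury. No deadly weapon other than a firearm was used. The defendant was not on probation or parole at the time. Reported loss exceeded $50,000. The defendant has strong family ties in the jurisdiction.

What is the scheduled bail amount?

$124,403

Base amounts from the schedule: false imprisonment $38,000; aggravated assault $74,000; insurance fraud $12,000; perjury $27,300.
Stacking rule: highest base plus 30% of each additional charge. Highest is aggravated assault at $74,000. Additional: $38,000 × 30% = $11,400; $12,000 × 30% = $3,600; $27,300 × 30% = $8,190. Combined base = $74,000 + $23,190 = $97,190.
Strong family ties in the jurisdiction (−20%): $97,190 × 0.8 = $77,752.
Loss or damage exceeded $50,000 (+60%): $77,752 × 1.6 = $124,403.20.
$124,403.20 is within the $750,000 maximum.
Rounded to the nearest dollar: $124,403.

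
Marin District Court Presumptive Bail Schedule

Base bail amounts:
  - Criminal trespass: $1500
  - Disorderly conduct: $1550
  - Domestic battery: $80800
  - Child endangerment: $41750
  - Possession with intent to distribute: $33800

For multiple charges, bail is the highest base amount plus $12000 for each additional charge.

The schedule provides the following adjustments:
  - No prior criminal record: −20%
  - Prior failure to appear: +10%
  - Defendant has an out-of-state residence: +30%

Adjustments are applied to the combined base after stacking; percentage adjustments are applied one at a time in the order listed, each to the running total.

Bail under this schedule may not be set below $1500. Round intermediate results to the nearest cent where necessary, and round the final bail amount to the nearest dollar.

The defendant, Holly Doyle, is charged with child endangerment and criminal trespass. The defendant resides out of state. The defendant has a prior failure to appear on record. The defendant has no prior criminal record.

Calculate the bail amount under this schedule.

$61490

Base amounts from the schedule: child endangerment $41750; criminal trespass $1500.
Stacking rule: highest base plus $12000 per additional charge. Highest is child endangerment at $41750; 1 additional charge → +$12000. Combined base = $53750.
No prior criminal record (−20%): $53750 × 0.8 = $43000.
Prior failure to appear (+10%): $43000 × 1.1 = $47300.
Defendant has an out-of-state residence (+30%): $47300 × 1.3 = $61490.
$61490 is at or above the $1500 minimum.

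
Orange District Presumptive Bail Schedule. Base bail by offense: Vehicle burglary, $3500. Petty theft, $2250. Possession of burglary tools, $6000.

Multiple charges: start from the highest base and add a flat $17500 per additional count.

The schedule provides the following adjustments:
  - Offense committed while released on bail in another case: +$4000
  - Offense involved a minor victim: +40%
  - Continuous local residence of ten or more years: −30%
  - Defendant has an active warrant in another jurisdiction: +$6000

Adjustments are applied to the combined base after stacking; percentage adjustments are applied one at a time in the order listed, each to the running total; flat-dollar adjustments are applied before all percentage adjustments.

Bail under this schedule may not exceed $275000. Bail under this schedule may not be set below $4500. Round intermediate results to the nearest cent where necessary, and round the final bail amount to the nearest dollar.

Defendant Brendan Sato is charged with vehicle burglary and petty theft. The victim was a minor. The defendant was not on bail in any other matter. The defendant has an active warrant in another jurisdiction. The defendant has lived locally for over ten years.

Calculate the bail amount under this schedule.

Base amounts from the schedule: vehicle burglary $3500; petty theft $2250.
Stacking rule: highest base plus $17500 per additional charge. Highest is vehicle burglary at $3500; 1 additional charge → +$17500. Combined base = $21000.
Defendant has an active warrant in another jurisdiction (+$6000 flat): $21000 + $6000 = $27000.
Offense involved a minor victim (+40%): $27000 × 1.4 = $37800.
Continuous local residence of ten or more years (−30%): $37800 × 0.7 = $26460.
$26460 is within the $275000 maximum.
$26460 is at or above the $4500 minimum.

$26460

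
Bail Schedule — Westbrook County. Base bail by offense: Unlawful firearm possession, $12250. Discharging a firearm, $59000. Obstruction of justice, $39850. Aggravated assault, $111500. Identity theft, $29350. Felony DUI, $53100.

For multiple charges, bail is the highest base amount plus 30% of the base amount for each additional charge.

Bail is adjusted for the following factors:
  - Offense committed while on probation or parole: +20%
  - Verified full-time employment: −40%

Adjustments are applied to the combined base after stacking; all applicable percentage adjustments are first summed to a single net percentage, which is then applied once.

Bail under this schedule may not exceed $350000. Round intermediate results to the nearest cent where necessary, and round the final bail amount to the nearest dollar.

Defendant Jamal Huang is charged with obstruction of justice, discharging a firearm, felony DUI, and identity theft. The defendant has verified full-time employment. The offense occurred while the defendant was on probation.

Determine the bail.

$76552

Base amounts from the schedule: obstruction of justice $39850; discharging a firearm $59000; felony DUI $53100; identity theft $29350.
Stacking rule: highest base plus 30% of each additional charge. Highest is discharging a firearm at $59000. Additional: $39850 × 30% = $11955; $53100 × 30% = $15930; $29350 × 30% = $8805. Combined base = $59000 + $36690 = $95690.
Net percentage adjustment: +20% −40% = −20%. $95690 × 0.8 = $76552.
$76552 is within the $350000 maximum.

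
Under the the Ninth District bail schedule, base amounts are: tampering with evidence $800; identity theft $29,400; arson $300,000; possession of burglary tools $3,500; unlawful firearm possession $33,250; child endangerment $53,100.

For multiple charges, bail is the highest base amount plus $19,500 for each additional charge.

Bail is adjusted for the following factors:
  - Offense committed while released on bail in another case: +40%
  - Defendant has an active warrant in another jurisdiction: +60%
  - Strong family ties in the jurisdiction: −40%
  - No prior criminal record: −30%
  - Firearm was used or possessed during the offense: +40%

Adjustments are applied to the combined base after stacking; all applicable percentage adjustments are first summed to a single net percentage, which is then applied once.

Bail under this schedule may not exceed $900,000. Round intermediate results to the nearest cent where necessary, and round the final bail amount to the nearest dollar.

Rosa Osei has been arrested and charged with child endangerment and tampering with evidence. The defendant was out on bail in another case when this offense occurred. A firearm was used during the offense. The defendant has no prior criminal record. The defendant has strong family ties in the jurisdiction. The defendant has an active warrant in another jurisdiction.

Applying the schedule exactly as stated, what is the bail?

Base amounts from the schedule: child endangerment $53,100; tampering with evidence $800.
Stacking rule: highest base plus $19,500 per additional charge. Highest is child endangerment at $53,100; 1 additional charge → +$19,500. Combined base = $72,600.
Net percentage adjustment: +40% +60% −40% −30% +40% = +70%. $72,600 × 1.7 = $123,420.
$123,420 is within the $900,000 maximum.

$123,420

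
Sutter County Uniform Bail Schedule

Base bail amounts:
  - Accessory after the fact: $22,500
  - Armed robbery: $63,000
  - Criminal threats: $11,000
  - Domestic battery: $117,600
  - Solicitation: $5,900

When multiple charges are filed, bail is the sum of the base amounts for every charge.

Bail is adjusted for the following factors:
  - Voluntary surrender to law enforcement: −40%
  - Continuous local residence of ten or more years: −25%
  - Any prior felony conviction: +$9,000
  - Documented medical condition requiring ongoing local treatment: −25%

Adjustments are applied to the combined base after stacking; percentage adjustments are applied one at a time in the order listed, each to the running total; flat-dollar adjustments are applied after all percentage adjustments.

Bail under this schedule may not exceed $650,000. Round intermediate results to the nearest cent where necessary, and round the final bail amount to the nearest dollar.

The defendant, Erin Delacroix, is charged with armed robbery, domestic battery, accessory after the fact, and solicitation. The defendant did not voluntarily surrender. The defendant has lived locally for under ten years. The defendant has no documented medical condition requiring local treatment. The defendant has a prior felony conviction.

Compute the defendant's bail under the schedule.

Base amounts from the schedule: armed robbery $63,000; domestic battery $117,600; accessory after the fact $22,500; solicitation $5,900.
Stacking rule: sum of all bases. $63,000 + $117,600 + $22,500 + $5,900 = $209,000.
Any prior felony conviction (+$9,000 flat): $209,000 + $9,000 = $218,000.
$218,000 is within the $650,000 maximum.

$218,000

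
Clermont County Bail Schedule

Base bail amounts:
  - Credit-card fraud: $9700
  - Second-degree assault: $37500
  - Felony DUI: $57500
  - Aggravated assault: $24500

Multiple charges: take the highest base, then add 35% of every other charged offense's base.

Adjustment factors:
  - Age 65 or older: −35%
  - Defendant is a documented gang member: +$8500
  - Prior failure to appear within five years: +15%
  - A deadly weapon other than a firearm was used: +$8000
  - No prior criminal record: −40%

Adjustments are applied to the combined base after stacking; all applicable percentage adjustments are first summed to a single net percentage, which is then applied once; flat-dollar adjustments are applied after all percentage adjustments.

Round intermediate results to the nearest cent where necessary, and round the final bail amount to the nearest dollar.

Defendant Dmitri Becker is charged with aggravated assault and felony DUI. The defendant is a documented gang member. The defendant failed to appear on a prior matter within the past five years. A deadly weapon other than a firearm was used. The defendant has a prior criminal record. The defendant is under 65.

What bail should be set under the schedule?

$92486

Base amounts from the schedule: aggravated assault $24500; felony DUI $57500.
Stacking rule: highest base plus 35% of each additional charge. Highest is felony DUI at $57500. Additional: $24500 × 35% = $8575. Combined base = $57500 + $8575 = $66075.
Prior failure to appear within five years (+15%): $66075 × 1.15 = $75986.25.
Defendant is a documented gang member (+$8500 flat): $75986.25 + $8500 = $84486.25.
A deadly weapon other than a firearm was used (+$8000 flat): $84486.25 + $8000 = $92486.25.
Rounded to the nearest dollar: $92486.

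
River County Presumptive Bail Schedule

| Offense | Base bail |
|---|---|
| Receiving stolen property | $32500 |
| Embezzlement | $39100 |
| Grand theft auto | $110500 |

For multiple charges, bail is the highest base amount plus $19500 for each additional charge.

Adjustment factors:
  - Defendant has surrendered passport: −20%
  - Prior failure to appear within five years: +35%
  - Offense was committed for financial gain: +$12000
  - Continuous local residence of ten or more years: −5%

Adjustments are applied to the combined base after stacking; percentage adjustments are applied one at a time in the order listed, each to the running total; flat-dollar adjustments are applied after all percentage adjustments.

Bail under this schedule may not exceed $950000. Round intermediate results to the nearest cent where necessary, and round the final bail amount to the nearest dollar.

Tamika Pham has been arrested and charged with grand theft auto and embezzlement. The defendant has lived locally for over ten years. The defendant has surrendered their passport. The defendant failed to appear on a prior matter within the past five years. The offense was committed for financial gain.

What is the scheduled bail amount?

$145380

Base amounts from the schedule: grand theft auto $110500; embezzlement $39100.
Stacking rule: highest base plus $19500 per additional charge. Highest is grand theft auto at $110500; 1 additional charge → +$19500. Combined base = $130000.
Defendant has surrendered passport (−20%): $130000 × 0.8 = $104000.
Prior failure to appear within five years (+35%): $104000 × 1.35 = $140400.
Continuous local residence of ten or more years (−5%): $140400 × 0.95 = $133380.
Offense was committed for financial gain (+$12000 flat): $133380 + $12000 = $145380.
$145380 is within the $950000 maximum.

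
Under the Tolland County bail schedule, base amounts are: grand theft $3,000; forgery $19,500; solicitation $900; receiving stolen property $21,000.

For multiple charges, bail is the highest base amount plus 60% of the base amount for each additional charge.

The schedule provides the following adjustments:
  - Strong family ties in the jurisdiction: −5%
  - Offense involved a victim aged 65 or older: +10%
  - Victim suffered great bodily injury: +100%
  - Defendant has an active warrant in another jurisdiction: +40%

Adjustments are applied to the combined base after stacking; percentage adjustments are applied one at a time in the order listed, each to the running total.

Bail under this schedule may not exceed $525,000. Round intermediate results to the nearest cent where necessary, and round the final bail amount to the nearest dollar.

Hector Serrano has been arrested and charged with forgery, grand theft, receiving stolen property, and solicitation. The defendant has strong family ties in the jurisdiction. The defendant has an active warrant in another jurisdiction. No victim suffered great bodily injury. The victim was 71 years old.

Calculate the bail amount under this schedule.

$51,264

Base amounts from the schedule: forgery $19,500; grand theft $3,000; receiving stolen property $21,000; solicitation $900.
Stacking rule: highest base plus 60% of each additional charge. Highest is receiving stolen property at $21,000. Additional: $19,500 × 60% = $11,700; $3,000 × 60% = $1,800; $900 × 60% = $540. Combined base = $21,000 + $14,040 = $35,040.
Strong family ties in the jurisdiction (−5%): $35,040 × 0.95 = $33,288.
Offense involved a victim aged 65 or older (+10%): $33,288 × 1.1 = $36,616.80.
Defendant has an active warrant in another jurisdiction (+40%): $36,616.80 × 1.4 = $51,263.52.
$51,263.52 is within the $525,000 maximum.
Rounded to the nearest dollar: $51,264.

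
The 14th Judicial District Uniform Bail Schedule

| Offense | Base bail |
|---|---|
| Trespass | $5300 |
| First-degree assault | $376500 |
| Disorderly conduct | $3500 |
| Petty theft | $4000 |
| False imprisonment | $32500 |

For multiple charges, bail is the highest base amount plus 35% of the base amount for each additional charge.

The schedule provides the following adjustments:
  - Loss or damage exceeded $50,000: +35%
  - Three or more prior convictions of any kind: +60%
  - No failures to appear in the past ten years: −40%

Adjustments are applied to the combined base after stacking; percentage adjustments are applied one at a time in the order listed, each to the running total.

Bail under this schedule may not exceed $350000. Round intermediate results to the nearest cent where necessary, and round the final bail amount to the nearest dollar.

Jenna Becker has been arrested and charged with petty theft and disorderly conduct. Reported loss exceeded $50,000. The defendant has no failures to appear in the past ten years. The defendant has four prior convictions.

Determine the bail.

$6772

Base amounts from the schedule: petty theft $4000; disorderly conduct $3500.
Stacking rule: highest base plus 35% of each additional charge. Highest is petty theft at $4000. Additional: $3500 × 35% = $1225. Combined base = $4000 + $1225 = $5225.
Loss or damage exceeded $50,000 (+35%): $5225 × 1.35 = $7053.75.
Three or more prior convictions of any kind (+60%): $7053.75 × 1.6 = $11286.
No failures to appear in the past ten years (−40%): $11286 × 0.6 = $6771.60.
$6771.60 is within the $350000 maximum.
Rounded to the nearest dollar: $6772.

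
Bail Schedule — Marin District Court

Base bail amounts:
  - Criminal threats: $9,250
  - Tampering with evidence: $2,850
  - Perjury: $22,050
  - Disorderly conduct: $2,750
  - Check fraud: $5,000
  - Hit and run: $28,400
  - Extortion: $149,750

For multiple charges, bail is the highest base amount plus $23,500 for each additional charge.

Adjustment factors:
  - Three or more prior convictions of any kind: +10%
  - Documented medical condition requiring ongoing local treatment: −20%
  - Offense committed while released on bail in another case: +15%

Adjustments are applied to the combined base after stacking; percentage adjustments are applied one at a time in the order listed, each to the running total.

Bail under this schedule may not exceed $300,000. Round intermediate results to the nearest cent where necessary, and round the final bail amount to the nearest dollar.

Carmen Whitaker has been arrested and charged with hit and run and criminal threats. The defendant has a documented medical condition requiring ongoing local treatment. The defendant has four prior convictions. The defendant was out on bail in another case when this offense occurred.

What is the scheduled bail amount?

Base amounts from the schedule: hit and run $28,400; criminal threats $9,250.
Stacking rule: highest base plus $23,500 per additional charge. Highest is hit and run at $28,400; 1 additional charge → +$23,500. Combined base = $51,900.
Three or more prior convictions of any kind (+10%): $51,900 × 1.1 = $57,090.
Documented medical condition requiring ongoing local treatment (−20%): $57,090 × 0.8 = $45,672.
Offense committed while released on bail in another case (+15%): $45,672 × 1.15 = $52,522.80.
$52,522.80 is within the $300,000 maximum.
Rounded to the nearest dollar: $52,523.

$52,523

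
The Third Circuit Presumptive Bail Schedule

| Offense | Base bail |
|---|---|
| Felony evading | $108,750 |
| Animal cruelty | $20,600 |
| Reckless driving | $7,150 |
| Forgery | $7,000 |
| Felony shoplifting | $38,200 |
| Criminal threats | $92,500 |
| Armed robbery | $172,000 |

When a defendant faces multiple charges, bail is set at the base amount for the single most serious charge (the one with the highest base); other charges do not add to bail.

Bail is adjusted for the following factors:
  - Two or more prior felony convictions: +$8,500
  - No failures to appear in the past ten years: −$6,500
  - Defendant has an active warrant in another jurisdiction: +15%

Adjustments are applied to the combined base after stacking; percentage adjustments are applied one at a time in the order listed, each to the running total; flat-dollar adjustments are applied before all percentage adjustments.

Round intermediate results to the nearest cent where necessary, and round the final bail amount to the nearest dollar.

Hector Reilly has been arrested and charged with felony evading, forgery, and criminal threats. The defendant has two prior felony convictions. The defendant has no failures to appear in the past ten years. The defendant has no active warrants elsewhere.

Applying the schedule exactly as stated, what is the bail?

Base amounts from the schedule: felony evading $108,750; forgery $7,000; criminal threats $92,500.
Stacking rule: use the highest base only. Highest is felony evading at $108,750. Combined base = $108,750.
Two or more prior felony convictions (+$8,500 flat): $108,750 + $8,500 = $117,250.
No failures to appear in the past ten years (−$6,500 flat): $117,250 − $6,500 = $110,750.

$110,750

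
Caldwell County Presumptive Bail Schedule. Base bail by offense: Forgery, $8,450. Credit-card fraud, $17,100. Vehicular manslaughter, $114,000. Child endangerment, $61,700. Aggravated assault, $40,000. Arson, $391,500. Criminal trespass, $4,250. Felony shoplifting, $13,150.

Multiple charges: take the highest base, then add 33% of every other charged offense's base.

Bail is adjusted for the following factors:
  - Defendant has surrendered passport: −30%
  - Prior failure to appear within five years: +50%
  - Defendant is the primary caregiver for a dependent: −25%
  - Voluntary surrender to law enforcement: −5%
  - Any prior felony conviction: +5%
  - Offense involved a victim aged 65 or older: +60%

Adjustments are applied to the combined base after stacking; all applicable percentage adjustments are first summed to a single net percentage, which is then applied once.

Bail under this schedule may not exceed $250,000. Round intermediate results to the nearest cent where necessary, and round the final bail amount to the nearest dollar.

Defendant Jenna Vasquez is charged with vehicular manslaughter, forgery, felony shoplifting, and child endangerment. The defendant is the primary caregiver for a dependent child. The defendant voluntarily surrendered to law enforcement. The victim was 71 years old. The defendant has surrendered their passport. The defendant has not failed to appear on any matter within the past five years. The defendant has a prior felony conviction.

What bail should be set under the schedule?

Base amounts from the schedule: vehicular manslaughter $114,000; forgery $8,450; felony shoplifting $13,150; child endangerment $61,700.
Stacking rule: highest base plus 33% of each additional charge. Highest is vehicular manslaughter at $114,000. Additional: $8,450 × 33% = $2,788.50; $13,150 × 33% = $4,339.50; $61,700 × 33% = $20,361. Combined base = $114,000 + $27,489 = $141,489.
Net percentage adjustment: −30% −25% −5% +5% +60% = +5%. $141,489 × 1.05 = $148,563.45.
$148,563.45 is within the $250,000 maximum.
Rounded to the nearest dollar: $148,563.

$148,563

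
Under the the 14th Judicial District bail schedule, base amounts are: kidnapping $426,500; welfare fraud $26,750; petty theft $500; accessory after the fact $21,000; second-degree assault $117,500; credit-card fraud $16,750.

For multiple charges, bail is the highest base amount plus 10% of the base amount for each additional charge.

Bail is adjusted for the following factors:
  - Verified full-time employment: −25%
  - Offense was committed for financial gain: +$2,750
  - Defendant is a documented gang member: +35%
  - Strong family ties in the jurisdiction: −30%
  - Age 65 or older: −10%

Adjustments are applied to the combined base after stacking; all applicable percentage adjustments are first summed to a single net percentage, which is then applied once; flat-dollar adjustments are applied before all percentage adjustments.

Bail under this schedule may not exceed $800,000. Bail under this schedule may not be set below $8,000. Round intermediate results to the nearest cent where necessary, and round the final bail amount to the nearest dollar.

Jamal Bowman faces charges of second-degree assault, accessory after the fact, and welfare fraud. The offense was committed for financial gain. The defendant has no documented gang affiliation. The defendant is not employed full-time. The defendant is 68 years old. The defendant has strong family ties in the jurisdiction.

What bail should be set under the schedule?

Base amounts from the schedule: second-degree assault $117,500; accessory after the fact $21,000; welfare fraud $26,750.
Stacking rule: highest base plus 10% of each additional charge. Highest is second-degree assault at $117,500. Additional: $21,000 × 10% = $2,100; $26,750 × 10% = $2,675. Combined base = $117,500 + $4,775 = $122,275.
Offense was committed for financial gain (+$2,750 flat): $122,275 + $2,750 = $125,025.
Net percentage adjustment: −30% −10% = −40%. $125,025 × 0.6 = $75,015.
$75,015 is within the $800,000 maximum.
$75,015 is at or above the $8,000 minimum.

$75,015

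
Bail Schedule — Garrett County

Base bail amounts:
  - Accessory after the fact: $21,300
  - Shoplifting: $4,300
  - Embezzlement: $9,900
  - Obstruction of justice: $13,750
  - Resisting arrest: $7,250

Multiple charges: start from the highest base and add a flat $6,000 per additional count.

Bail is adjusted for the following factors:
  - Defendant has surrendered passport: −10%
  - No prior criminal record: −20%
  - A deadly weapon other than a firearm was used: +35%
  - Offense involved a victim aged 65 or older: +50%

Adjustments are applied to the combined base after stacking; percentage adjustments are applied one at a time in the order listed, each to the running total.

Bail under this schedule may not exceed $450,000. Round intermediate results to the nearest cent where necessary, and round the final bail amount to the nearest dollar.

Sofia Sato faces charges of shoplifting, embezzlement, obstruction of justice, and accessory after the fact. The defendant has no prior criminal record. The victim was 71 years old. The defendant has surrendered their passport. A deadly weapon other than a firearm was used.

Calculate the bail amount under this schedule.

Base amounts from the schedule: shoplifting $4,300; embezzlement $9,900; obstruction of justice $13,750; accessory after the fact $21,300.
Stacking rule: highest base plus $6,000 per additional charge. Highest is accessory after the fact at $21,300; 3 additional charges → +$18,000. Combined base = $39,300.
Defendant has surrendered passport (−10%): $39,300 × 0.9 = $35,370.
No prior criminal record (−20%): $35,370 × 0.8 = $28,296.
A deadly weapon other than a firearm was used (+35%): $28,296 × 1.35 = $38,199.60.
Offense involved a victim aged 65 or older (+50%): $38,199.60 × 1.5 = $57,299.40.
$57,299.40 is within the $450,000 maximum.
Rounded to the nearest dollar: $57,299.

$57,299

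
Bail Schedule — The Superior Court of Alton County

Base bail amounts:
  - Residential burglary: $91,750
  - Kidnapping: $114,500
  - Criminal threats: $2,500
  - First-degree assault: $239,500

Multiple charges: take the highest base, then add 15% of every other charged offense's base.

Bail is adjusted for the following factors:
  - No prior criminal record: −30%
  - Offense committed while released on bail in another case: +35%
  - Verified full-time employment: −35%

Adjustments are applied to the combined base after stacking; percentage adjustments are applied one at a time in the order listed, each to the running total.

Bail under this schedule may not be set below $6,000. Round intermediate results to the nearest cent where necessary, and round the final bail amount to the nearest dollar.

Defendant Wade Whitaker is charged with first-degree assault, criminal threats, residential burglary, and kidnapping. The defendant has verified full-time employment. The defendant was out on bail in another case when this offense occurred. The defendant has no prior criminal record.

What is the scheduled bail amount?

$166,347

Base amounts from the schedule: first-degree assault $239,500; criminal threats $2,500; residential burglary $91,750; kidnapping $114,500.
Stacking rule: highest base plus 15% of each additional charge. Highest is first-degree assault at $239,500. Additional: $2,500 × 15% = $375; $91,750 × 15% = $13,762.50; $114,500 × 15% = $17,175. Combined base = $239,500 + $31,312.50 = $270,812.50.
No prior criminal record (−30%): $270,812.50 × 0.7 = $189,568.75.
Offense committed while released on bail in another case (+35%): $189,568.75 × 1.35 = $255,917.81.
Verified full-time employment (−35%): $255,917.81 × 0.65 = $166,346.58.
$166,346.58 is at or above the $6,000 minimum.
Rounded to the nearest dollar: $166,347.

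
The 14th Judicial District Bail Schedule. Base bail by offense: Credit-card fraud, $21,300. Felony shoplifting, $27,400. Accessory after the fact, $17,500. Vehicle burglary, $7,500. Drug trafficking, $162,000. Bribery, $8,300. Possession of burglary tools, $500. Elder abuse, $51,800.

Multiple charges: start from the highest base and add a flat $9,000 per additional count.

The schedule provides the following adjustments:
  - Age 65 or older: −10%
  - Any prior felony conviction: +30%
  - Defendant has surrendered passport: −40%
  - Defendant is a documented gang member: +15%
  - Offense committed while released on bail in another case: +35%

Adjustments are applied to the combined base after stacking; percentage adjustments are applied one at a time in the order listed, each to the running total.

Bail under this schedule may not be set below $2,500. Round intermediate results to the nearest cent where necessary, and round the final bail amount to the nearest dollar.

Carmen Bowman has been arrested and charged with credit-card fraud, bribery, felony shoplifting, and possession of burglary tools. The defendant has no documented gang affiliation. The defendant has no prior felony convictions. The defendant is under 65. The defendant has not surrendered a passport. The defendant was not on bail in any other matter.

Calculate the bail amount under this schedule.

Base amounts from the schedule: credit-card fraud $21,300; bribery $8,300; felony shoplifting $27,400; possession of burglary tools $500.
Stacking rule: highest base plus $9,000 per additional charge. Highest is felony shoplifting at $27,400; 3 additional charges → +$27,000. Combined base = $54,400.
No adjustment factors apply to this defendant.
$54,400 is at or above the $2,500 minimum.

$54,400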